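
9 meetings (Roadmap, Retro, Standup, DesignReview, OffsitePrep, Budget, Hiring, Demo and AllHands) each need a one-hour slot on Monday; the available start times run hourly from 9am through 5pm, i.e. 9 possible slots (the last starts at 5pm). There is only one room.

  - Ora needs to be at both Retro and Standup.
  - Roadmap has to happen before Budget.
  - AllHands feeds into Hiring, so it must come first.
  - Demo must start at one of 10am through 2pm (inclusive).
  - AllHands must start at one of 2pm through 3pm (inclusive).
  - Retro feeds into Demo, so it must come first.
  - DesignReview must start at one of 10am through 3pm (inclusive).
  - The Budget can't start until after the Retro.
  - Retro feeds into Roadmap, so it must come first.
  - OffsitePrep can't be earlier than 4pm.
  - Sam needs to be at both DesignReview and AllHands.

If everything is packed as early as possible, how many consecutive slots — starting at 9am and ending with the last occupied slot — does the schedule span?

9

The precedence chain requires at least 3 distinct slots.
With at most 1 per slot and 9 meetings, at least 9 slots are needed.
OffsitePrep can't be placed before 4pm — that is slot 8 counting from 9am — so the schedule must run through at least 8 slots.
9 works (last occupied slot: 5pm): for example Roadmap=12pm; Retro=9am; OffsitePrep=4pm; Budget=1pm; Hiring=3pm; Demo=10am; DesignReview=11am; AllHands=2pm; Standup=5pm.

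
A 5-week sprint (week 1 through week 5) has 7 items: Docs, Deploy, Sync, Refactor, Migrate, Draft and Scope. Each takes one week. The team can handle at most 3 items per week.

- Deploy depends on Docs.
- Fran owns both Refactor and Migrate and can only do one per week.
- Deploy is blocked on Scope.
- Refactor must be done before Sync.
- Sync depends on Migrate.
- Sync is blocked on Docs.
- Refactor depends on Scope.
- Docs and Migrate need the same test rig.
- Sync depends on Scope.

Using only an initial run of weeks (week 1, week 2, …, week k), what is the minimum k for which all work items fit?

3 weeks

The precedence chain requires at least 3 distinct weeks.
With at most 3 per week and 7 work items, at least 3 weeks are needed.
3 works (last occupied week: week 3): for example Docs=week 2; Sync=week 3; Deploy=week 3; Refactor=week 2; Scope=week 1; Draft=week 1; Migrate=week 1.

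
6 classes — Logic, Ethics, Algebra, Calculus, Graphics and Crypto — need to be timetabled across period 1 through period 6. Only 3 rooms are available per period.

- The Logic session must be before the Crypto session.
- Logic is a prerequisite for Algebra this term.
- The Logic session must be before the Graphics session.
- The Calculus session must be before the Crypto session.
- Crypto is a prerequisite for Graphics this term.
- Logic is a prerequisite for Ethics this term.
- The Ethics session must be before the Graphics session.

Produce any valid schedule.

Calculus=period 1; Ethics=period 2; Logic=period 1; Crypto=period 2; Algebra=period 2; Graphics=period 3

Checking: Logic(period 1) before Crypto(period 2); Logic(period 1) before Algebra(period 2); Crypto(period 2) before Graphics(period 3); Ethics(period 2) before Graphics(period 3); Logic(period 1) before Graphics(period 3); Calculus(period 1) before Crypto(period 2); Logic(period 1) before Ethics(period 2); max 3 per period (cap 3).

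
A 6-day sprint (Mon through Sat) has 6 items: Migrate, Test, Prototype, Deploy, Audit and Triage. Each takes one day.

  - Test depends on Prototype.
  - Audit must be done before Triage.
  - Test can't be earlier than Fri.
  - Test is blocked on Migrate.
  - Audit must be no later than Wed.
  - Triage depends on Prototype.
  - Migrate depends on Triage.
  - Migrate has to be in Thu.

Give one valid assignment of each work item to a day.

Migrate=Thu, Audit=Mon, Prototype=Mon, Deploy=Mon, Triage=Tue, Test=Fri

Checking: Prototype(Mon) before Test(Fri); Triage(Tue) before Migrate(Thu); Prototype(Mon) before Triage(Tue); Audit(Mon) before Triage(Tue); Migrate(Thu) before Test(Fri); Audit=Mon in [Mon,Wed]; Migrate=Thu in [Thu,Thu]; Test=Fri in [Fri,Sat].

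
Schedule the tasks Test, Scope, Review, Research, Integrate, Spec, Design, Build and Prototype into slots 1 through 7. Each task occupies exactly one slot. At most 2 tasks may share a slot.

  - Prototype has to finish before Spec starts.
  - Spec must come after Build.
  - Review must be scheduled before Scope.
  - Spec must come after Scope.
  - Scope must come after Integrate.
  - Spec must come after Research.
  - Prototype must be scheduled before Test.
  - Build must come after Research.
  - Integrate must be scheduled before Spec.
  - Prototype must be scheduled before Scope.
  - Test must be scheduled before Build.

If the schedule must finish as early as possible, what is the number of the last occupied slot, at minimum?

slot 5

The precedence chain requires at least 4 distinct slots.
With at most 2 per slot and 9 tasks, at least 5 slots are needed.
5 works (last occupied slot: 5): for example Research=3; Prototype=1; Build=4; Integrate=1; Scope=3; Spec=5; Review=2; Test=2; Design=4.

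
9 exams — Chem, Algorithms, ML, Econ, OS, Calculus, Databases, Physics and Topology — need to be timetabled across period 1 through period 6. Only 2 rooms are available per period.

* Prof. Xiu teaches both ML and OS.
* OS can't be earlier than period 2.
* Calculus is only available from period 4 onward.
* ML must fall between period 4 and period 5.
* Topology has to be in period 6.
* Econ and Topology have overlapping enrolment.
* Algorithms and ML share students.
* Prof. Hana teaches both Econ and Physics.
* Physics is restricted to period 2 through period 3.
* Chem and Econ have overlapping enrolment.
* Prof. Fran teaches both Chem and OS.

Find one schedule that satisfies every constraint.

Databases in period 3; Chem in period 1; OS in period 2; Algorithms in period 1; ML in period 4; Econ in period 3; Calculus in period 4; Physics in period 2; Topology in period 6

Checking: Econ(period 3) != Physics(period 2); Chem(period 1) != OS(period 2); Algorithms(period 1) != ML(period 4); ML(period 4) != OS(period 2); Chem(period 1) != Econ(period 3); Econ(period 3) != Topology(period 6); Calculus=period 4 in [period 4,period 6]; OS=period 2 in [period 2,period 6]; Physics=period 2 in [period 2,period 3]; Topology=period 6 in [period 6,period 6]; ML=period 4 in [period 4,period 5]; max 2 per period (cap 2).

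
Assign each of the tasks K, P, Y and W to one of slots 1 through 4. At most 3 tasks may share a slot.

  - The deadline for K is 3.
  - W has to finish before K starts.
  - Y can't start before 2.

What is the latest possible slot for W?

Downstream work caps W at 2.
W at 2 is achievable: Y=2; W=2; P=1; K=3.

2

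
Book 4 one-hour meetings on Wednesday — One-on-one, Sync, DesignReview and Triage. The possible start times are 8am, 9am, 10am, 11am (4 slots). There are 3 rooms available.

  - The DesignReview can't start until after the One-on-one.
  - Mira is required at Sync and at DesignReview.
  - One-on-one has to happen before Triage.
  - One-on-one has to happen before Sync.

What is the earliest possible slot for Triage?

Precedence pushes Triage to at least 9am.
Triage at 9am is achievable: One-on-one -> 8am; DesignReview -> 10am; Triage -> 9am; Sync -> 9am.

9am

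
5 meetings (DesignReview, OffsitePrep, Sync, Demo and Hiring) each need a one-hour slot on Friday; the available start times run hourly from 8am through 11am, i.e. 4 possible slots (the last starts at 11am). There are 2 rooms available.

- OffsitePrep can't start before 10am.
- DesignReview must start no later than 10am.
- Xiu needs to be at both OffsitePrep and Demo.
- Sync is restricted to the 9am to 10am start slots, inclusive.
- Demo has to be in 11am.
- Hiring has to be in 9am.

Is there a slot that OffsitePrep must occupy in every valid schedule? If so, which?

10am

OffsitePrep's window is 10am–11am.
Demo is fixed at 11am, and OffsitePrep can't share a slot with Demo.
So OffsitePrep must be 10am.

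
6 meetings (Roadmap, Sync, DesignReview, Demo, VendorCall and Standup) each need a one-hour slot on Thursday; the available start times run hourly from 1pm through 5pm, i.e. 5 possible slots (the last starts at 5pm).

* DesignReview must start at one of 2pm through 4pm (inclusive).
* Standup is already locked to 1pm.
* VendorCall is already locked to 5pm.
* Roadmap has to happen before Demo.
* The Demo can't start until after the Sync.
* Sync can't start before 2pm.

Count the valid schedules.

60

Splitting on Roadmap: it can be 1pm (18), 2pm (18), 3pm (15), 4pm (9). Listing each branch's schedules as (Sync, DesignReview, Demo, VendorCall, Standup):
Roadmap=1pm: (2pm,2pm,3pm,5pm,1pm) (2pm,2pm,4pm,5pm,1pm) (2pm,2pm,5pm,5pm,1pm) (2pm,3pm,3pm,5pm,1pm) (2pm,3pm,4pm,5pm,1pm) (2pm,3pm,5pm,5pm,1pm) (2pm,4pm,3pm,5pm,1pm) (2pm,4pm,4pm,5pm,1pm) (2pm,4pm,5pm,5pm,1pm) (3pm,2pm,4pm,5pm,1pm) (3pm,2pm,5pm,5pm,1pm) (3pm,3pm,4pm,5pm,1pm) (3pm,3pm,5pm,5pm,1pm) (3pm,4pm,4pm,5pm,1pm) (3pm,4pm,5pm,5pm,1pm) (4pm,2pm,5pm,5pm,1pm) (4pm,3pm,5pm,5pm,1pm) (4pm,4pm,5pm,5pm,1pm) — 18.
Roadmap=2pm: (2pm,2pm,3pm,5pm,1pm) (2pm,2pm,4pm,5pm,1pm) (2pm,2pm,5pm,5pm,1pm) (2pm,3pm,3pm,5pm,1pm) (2pm,3pm,4pm,5pm,1pm) (2pm,3pm,5pm,5pm,1pm) (2pm,4pm,3pm,5pm,1pm) (2pm,4pm,4pm,5pm,1pm) (2pm,4pm,5pm,5pm,1pm) (3pm,2pm,4pm,5pm,1pm) (3pm,2pm,5pm,5pm,1pm) (3pm,3pm,4pm,5pm,1pm) (3pm,3pm,5pm,5pm,1pm) (3pm,4pm,4pm,5pm,1pm) (3pm,4pm,5pm,5pm,1pm) (4pm,2pm,5pm,5pm,1pm) (4pm,3pm,5pm,5pm,1pm) (4pm,4pm,5pm,5pm,1pm) — 18.
Roadmap=3pm: (2pm,2pm,4pm,5pm,1pm) (2pm,2pm,5pm,5pm,1pm) (2pm,3pm,4pm,5pm,1pm) (2pm,3pm,5pm,5pm,1pm) (2pm,4pm,4pm,5pm,1pm) (2pm,4pm,5pm,5pm,1pm) (3pm,2pm,4pm,5pm,1pm) (3pm,2pm,5pm,5pm,1pm) (3pm,3pm,4pm,5pm,1pm) (3pm,3pm,5pm,5pm,1pm) (3pm,4pm,4pm,5pm,1pm) (3pm,4pm,5pm,5pm,1pm) (4pm,2pm,5pm,5pm,1pm) (4pm,3pm,5pm,5pm,1pm) (4pm,4pm,5pm,5pm,1pm) — 15.
Roadmap=4pm: (2pm,2pm,5pm,5pm,1pm) (2pm,3pm,5pm,5pm,1pm) (2pm,4pm,5pm,5pm,1pm) (3pm,2pm,5pm,5pm,1pm) (3pm,3pm,5pm,5pm,1pm) (3pm,4pm,5pm,5pm,1pm) (4pm,2pm,5pm,5pm,1pm) (4pm,3pm,5pm,5pm,1pm) (4pm,4pm,5pm,5pm,1pm) — 9.
Summing: 18 + 18 + 15 + 9 = 60.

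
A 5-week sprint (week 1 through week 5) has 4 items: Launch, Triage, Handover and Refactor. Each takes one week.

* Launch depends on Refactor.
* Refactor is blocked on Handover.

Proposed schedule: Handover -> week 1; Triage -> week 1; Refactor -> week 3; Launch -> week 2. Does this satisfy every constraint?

No. Launch depends on Refactor is not satisfied.

Refactor is blocked on Handover — holds.
Launch depends on Refactor — violated.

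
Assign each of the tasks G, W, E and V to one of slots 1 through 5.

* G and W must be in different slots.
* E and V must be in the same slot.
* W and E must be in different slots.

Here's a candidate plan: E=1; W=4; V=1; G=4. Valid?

G and W must be in different slots — violated.
E and V must be in the same slot — holds.
W and E must be in different slots — holds.

Invalid. G and W must be in different slots.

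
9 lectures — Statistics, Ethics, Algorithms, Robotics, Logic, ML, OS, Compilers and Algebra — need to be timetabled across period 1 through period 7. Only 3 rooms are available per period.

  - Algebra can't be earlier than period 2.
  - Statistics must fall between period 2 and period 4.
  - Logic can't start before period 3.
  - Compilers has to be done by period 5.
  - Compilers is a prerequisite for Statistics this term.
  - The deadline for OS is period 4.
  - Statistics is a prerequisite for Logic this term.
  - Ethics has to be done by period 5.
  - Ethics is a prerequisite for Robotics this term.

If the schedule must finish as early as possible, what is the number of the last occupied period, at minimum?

3

The precedence chain requires at least 3 distinct periods.
With at most 3 per period and 9 lectures, at least 3 periods are needed.
3 works (last occupied period: period 3): for example Robotics=period 2; Compilers=period 1; OS=period 3; Ethics=period 1; Algebra=period 2; Logic=period 3; ML=period 3; Statistics=period 2; Algorithms=period 1.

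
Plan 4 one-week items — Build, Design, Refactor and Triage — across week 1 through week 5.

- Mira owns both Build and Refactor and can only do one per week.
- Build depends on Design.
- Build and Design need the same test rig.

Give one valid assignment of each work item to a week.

Triage in week 1; Refactor in week 1; Design in week 1; Build in week 2

Checking: Design(week 1) before Build(week 2); Build(week 2) != Design(week 1); Build(week 2) != Refactor(week 1).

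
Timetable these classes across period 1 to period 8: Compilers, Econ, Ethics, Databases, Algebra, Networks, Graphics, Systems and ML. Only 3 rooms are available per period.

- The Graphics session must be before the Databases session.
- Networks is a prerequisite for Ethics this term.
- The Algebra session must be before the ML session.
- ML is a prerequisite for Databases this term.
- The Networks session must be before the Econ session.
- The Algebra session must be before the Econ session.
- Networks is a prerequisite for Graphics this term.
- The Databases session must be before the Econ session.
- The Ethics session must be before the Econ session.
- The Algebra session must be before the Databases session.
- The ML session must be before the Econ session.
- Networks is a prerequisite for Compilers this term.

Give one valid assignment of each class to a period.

Compilers=period 3, Algebra=period 1, ML=period 2, Graphics=period 2, Ethics=period 2, Systems=period 1, Networks=period 1, Databases=period 3, Econ=period 4

Checking: Graphics(period 2) before Databases(period 3); Algebra(period 1) before Databases(period 3); Networks(period 1) before Econ(period 4); Networks(period 1) before Graphics(period 2); ML(period 2) before Econ(period 4); Networks(period 1) before Compilers(period 3); Networks(period 1) before Ethics(period 2); Databases(period 3) before Econ(period 4); Algebra(period 1) before Econ(period 4); ML(period 2) before Databases(period 3); Algebra(period 1) before ML(period 2); Ethics(period 2) before Econ(period 4); max 3 per period (cap 3).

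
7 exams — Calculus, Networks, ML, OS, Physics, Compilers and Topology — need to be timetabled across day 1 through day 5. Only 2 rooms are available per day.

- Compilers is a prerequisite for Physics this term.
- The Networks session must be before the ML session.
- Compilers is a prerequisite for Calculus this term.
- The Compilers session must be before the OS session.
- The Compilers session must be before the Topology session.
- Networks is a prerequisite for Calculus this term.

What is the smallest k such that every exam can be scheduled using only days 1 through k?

The precedence chain requires at least 2 distinct days.
With at most 2 per day and 7 exams, at least 4 days are needed.
4 works (last occupied day: day 4): for example Topology=day 4; Networks=day 1; ML=day 2; OS=day 3; Calculus=day 2; Physics=day 3; Compilers=day 1.

4 days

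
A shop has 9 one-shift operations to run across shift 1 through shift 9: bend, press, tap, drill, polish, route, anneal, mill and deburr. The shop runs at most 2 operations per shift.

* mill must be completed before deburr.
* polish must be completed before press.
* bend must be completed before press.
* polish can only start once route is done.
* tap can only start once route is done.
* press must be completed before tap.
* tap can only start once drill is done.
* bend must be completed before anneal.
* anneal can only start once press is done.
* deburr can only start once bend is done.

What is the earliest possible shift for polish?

Precedence pushes polish to at least shift 2; downstream work caps polish at shift 7.
polish at shift 2 is achievable: polish=shift 2; press=shift 3; route=shift 1; deburr=shift 5; anneal=shift 4; bend=shift 1; mill=shift 3; drill=shift 2; tap=shift 4.

shift 2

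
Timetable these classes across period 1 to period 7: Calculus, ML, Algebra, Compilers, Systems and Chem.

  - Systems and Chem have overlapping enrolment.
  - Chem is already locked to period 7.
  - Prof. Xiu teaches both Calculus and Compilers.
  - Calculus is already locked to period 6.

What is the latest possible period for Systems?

period 6

Systems at period 6 is achievable: Calculus -> period 6; Chem -> period 7; Systems -> period 6; ML -> period 1; Algebra -> period 1; Compilers -> period 1.
Nothing later works — the conflict constraints rule out every period after period 6.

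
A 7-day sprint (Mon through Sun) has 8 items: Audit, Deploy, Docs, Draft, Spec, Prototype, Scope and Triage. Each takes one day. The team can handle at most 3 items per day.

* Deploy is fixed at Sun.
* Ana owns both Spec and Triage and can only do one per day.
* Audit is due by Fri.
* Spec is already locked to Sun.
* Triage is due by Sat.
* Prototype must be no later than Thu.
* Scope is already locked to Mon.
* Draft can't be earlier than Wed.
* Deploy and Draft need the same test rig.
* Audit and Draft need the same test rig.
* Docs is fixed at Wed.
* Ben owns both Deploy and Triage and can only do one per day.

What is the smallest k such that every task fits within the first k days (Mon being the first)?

With at most 3 per day and 8 tasks, at least 3 days are needed.
Deploy can't be placed before Sun — that is day 7 counting from Mon — so the schedule must run through at least 7 days.
7 works (last occupied day: Sun): for example Audit -> Mon; Draft -> Wed; Spec -> Sun; Scope -> Mon; Docs -> Wed; Deploy -> Sun; Prototype -> Mon; Triage -> Tue.

7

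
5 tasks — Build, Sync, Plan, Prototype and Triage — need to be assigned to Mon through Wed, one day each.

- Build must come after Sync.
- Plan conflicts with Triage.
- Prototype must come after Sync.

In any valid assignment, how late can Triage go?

Triage at Wed is achievable: Plan in Mon, Sync in Mon, Prototype in Tue, Build in Tue, Triage in Wed.

Wed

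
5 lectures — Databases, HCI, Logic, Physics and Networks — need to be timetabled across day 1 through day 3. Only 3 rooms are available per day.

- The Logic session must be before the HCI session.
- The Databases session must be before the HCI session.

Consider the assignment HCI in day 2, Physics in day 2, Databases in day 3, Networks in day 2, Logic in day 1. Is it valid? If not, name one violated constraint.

No — it violates: The Databases session must be before the HCI session

Only 3 rooms are available per day — holds.
The Databases session must be before the HCI session — violated.
The Logic session must be before the HCI session — holds.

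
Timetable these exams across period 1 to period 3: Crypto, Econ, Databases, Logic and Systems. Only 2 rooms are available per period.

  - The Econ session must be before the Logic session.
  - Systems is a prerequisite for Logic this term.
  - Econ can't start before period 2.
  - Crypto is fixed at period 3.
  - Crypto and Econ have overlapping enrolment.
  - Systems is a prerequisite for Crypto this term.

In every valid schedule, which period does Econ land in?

Econ's window is period 2–period 3.
Crypto is fixed at period 3, and Econ can't share a period with Crypto.
So Econ must be period 2.

period 2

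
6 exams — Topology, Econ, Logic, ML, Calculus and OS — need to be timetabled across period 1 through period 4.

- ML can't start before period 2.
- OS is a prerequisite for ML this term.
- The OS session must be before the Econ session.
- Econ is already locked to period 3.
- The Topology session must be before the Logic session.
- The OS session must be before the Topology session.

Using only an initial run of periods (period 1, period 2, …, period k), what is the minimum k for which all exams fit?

3

The precedence chain requires at least 3 distinct periods.
3 works (last occupied period: period 3): for example ML=period 2; Logic=period 3; Topology=period 2; Calculus=period 1; OS=period 1; Econ=period 3.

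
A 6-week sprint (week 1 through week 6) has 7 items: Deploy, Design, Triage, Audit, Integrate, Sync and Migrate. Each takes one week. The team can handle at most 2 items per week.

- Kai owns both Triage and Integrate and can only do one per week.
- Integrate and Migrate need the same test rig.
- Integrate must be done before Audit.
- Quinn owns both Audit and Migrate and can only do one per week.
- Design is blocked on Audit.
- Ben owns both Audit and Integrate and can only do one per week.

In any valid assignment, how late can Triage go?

week 6

Triage at week 6 is achievable: Triage -> week 6; Integrate -> week 1; Migrate -> week 3; Design -> week 3; Deploy -> week 1; Audit -> week 2; Sync -> week 2.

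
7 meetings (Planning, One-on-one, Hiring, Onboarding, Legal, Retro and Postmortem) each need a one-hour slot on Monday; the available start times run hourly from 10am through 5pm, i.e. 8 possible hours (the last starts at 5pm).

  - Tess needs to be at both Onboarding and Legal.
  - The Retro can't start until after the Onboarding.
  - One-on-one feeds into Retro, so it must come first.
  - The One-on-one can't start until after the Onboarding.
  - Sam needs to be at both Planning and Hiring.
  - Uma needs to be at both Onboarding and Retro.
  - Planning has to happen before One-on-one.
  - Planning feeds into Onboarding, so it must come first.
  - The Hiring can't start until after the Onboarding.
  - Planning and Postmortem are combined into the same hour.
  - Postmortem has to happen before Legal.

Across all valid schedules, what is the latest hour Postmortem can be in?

Postmortem must be in the same hour as Planning, which can't be after 2pm, so Postmortem is at most 2pm.
Postmortem at 2pm is achievable: Legal -> 4pm; Hiring -> 4pm; Retro -> 5pm; One-on-one -> 4pm; Postmortem -> 2pm; Planning -> 2pm; Onboarding -> 3pm.

2pm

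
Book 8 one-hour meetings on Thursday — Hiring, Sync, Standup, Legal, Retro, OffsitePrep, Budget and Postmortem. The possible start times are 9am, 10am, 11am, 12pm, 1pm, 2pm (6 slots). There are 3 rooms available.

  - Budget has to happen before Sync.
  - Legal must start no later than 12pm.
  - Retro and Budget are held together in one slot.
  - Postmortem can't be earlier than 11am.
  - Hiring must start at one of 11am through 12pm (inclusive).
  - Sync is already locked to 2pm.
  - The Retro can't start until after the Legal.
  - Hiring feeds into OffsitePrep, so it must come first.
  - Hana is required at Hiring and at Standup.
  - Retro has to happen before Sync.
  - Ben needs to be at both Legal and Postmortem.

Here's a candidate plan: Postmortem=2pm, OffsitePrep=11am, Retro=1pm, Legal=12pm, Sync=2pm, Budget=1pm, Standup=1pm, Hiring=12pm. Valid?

No. Hiring feeds into OffsitePrep, so it must come first is not satisfied.

Hiring must start at one of 11am through 12pm (inclusive) — holds.
Hana is required at Hiring and at Standup — holds.
There are 3 rooms available — holds.
Retro and Budget are held together in one slot — holds.
Legal must start no later than 12pm — holds.
Hiring feeds into OffsitePrep, so it must come first — violated.
Retro has to happen before Sync — holds.
Ben needs to be at both Legal and Postmortem — holds.
Postmortem can't be earlier than 11am — holds.
The Retro can't start until after the Legal — holds.
Sync is already locked to 2pm — holds.
Budget has to happen before Sync — holds.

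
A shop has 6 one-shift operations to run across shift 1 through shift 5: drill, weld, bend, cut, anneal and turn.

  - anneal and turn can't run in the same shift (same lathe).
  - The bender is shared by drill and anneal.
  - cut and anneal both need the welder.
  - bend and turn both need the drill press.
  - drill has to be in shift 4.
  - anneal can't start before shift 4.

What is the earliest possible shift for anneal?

Anneal is available from shift 4.
anneal at shift 5 is achievable: cut in shift 1, bend in shift 1, drill in shift 4, turn in shift 2, anneal in shift 5, weld in shift 1.
Nothing earlier works — the conflict constraints rule out every shift before shift 5.

shift 5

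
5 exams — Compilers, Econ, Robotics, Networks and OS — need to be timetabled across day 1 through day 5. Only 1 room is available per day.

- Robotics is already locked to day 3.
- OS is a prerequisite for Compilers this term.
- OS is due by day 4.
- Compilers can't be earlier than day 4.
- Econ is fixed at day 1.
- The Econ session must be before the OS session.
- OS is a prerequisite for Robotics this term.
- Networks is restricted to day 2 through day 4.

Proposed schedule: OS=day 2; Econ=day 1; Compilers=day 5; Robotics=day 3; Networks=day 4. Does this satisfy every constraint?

Yes

OS is due by day 4 — holds.
Econ is fixed at day 1 — holds.
Only 1 room is available per day — holds.
OS is a prerequisite for Compilers this term — holds.
The Econ session must be before the OS session — holds.
Networks is restricted to day 2 through day 4 — holds.
Robotics is already locked to day 3 — holds.
OS is a prerequisite for Robotics this term — holds.
Compilers can't be earlier than day 4 — holds.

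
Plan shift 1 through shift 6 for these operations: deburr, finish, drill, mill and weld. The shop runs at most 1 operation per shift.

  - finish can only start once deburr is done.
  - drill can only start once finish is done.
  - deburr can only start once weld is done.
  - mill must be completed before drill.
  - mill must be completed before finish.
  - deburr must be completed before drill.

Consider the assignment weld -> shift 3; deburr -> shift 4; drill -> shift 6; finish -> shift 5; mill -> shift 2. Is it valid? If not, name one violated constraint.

Valid

finish can only start once deburr is done — holds.
mill must be completed before drill — holds.
mill must be completed before finish — holds.
deburr must be completed before drill — holds.
drill can only start once finish is done — holds.
The shop runs at most 1 operation per shift — holds.
deburr can only start once weld is done — holds.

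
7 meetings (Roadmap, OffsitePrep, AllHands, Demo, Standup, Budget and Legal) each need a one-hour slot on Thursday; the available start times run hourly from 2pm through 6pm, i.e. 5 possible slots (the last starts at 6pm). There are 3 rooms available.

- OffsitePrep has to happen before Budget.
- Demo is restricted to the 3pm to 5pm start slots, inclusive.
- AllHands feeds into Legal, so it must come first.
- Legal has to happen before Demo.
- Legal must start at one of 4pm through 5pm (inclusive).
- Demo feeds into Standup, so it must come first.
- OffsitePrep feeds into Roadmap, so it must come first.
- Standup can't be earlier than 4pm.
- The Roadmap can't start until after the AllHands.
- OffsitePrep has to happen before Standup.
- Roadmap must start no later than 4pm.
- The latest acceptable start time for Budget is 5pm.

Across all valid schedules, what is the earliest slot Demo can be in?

Demo is available from 3pm; precedence pushes Demo to at least 5pm; Demo's own window allows nothing later than 5pm.
Demo at 5pm is achievable: Demo -> 5pm, Roadmap -> 3pm, Legal -> 4pm, OffsitePrep -> 2pm, Budget -> 3pm, AllHands -> 2pm, Standup -> 6pm.

5pm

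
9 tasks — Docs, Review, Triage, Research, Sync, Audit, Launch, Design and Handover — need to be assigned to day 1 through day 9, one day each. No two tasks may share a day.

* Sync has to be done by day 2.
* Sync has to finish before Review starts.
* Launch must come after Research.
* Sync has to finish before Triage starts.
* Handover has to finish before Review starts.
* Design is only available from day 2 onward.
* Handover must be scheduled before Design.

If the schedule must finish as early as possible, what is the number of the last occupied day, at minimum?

9

The precedence chain requires at least 2 distinct days.
With at most 1 per day and 9 tasks, at least 9 days are needed.
9 works (last occupied day: day 9): for example Audit in day 9; Review in day 4; Docs in day 8; Design in day 3; Sync in day 1; Handover in day 2; Research in day 6; Launch in day 7; Triage in day 5.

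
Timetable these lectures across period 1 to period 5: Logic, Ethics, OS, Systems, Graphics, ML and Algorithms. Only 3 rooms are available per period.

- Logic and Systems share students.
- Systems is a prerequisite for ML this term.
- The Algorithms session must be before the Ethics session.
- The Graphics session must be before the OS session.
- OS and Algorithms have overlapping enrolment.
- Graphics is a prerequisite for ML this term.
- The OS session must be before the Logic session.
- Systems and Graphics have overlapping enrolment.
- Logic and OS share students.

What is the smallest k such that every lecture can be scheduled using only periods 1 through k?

The precedence chain requires at least 3 distinct periods.
With at most 3 per period and 7 lectures, at least 3 periods are needed.
3 works (last occupied period: period 3): for example OS -> period 2, Logic -> period 3, ML -> period 3, Algorithms -> period 1, Systems -> period 2, Ethics -> period 2, Graphics -> period 1.

3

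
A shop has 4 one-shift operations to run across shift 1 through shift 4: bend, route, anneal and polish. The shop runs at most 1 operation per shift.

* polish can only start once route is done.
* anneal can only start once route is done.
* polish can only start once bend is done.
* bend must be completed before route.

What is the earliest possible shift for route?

Precedence pushes route to at least shift 2; downstream work caps route at shift 3.
route at shift 2 is achievable: bend=shift 1, route=shift 2, polish=shift 3, anneal=shift 4.

shift 2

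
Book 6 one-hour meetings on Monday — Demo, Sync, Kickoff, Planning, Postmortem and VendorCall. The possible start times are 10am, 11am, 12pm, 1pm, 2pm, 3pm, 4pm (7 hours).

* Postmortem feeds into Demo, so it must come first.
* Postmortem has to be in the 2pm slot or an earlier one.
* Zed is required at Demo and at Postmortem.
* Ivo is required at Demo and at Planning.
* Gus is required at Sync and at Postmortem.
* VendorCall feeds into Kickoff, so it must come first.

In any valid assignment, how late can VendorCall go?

Downstream work caps VendorCall at 3pm.
VendorCall at 3pm is achievable: Kickoff=4pm, Demo=11am, Sync=11am, VendorCall=3pm, Postmortem=10am, Planning=10am.

3pm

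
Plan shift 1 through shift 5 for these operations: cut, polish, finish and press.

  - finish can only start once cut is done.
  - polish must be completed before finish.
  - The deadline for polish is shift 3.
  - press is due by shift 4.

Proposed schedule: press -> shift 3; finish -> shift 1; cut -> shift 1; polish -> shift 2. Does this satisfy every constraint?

finish can only start once cut is done — violated.
The deadline for polish is shift 3 — holds.
polish must be completed before finish — violated.
press is due by shift 4 — holds.

No — it violates: polish must be completed before finish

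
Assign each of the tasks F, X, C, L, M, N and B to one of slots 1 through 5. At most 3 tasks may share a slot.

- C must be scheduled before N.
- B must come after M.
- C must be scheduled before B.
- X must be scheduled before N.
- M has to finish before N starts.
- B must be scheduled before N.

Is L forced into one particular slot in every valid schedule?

L can be 1 (e.g. B=2; C=1; F=2; L=1; N=3; M=1; X=2) or 2 (e.g. M=1, N=3, B=2, X=1, C=1, L=2, F=2).

No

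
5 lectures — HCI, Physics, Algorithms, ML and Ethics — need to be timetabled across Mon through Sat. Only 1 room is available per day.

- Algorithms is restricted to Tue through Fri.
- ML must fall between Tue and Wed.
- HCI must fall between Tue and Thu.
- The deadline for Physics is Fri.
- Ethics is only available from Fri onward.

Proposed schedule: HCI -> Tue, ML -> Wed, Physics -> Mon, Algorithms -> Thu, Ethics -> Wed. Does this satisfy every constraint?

Ethics is only available from Fri onward — violated.
The deadline for Physics is Fri — holds.
Algorithms is restricted to Tue through Fri — holds.
Only 1 room is available per day — violated.
HCI must fall between Tue and Thu — holds.
ML must fall between Tue and Wed — holds.

No — it violates: Ethics is only available from Fri onward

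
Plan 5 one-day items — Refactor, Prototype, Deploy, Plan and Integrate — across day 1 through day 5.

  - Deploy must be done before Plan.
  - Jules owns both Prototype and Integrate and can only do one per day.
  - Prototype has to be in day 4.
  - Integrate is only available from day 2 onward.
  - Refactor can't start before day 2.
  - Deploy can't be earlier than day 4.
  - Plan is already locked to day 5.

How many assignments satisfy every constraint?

12

Splitting on Refactor: it can be day 2 (3), day 3 (3), day 4 (3), day 5 (3). Listing each branch's schedules as (Prototype, Deploy, Plan, Integrate) by day number:
Refactor=day 2: (4,4,5,2) (4,4,5,3) (4,4,5,5) — 3.
Refactor=day 3: (4,4,5,2) (4,4,5,3) (4,4,5,5) — 3.
Refactor=day 4: (4,4,5,2) (4,4,5,3) (4,4,5,5) — 3.
Refactor=day 5: (4,4,5,2) (4,4,5,3) (4,4,5,5) — 3.
Summing: 3 + 3 + 3 + 3 = 12.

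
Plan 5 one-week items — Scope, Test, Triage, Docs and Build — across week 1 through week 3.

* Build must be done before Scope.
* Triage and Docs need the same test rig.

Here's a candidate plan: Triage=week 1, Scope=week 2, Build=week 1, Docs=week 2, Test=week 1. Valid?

Triage and Docs need the same test rig — holds.
Build must be done before Scope — holds.

Yes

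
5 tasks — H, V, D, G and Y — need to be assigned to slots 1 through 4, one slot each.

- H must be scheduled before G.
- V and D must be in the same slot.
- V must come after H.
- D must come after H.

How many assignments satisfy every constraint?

Splitting on H: it can be 1 (36), 2 (16), 3 (4). Listing each branch's schedules as (V, D, G, Y):
H=1: (2,2,2,1) (2,2,2,2) (2,2,2,3) (2,2,2,4) (2,2,3,1) (2,2,3,2) (2,2,3,3) (2,2,3,4) (2,2,4,1) (2,2,4,2) (2,2,4,3) (2,2,4,4) (3,3,2,1) (3,3,2,2) (3,3,2,3) (3,3,2,4) (3,3,3,1) (3,3,3,2) (3,3,3,3) (3,3,3,4) (3,3,4,1) (3,3,4,2) (3,3,4,3) (3,3,4,4) (4,4,2,1) (4,4,2,2) (4,4,2,3) (4,4,2,4) (4,4,3,1) (4,4,3,2) (4,4,3,3) (4,4,3,4) (4,4,4,1) (4,4,4,2) (4,4,4,3) (4,4,4,4) — 36.
H=2: (3,3,3,1) (3,3,3,2) (3,3,3,3) (3,3,3,4) (3,3,4,1) (3,3,4,2) (3,3,4,3) (3,3,4,4) (4,4,3,1) (4,4,3,2) (4,4,3,3) (4,4,3,4) (4,4,4,1) (4,4,4,2) (4,4,4,3) (4,4,4,4) — 16.
H=3: (4,4,4,1) (4,4,4,2) (4,4,4,3) (4,4,4,4) — 4.
Summing: 36 + 16 + 4 = 56.

56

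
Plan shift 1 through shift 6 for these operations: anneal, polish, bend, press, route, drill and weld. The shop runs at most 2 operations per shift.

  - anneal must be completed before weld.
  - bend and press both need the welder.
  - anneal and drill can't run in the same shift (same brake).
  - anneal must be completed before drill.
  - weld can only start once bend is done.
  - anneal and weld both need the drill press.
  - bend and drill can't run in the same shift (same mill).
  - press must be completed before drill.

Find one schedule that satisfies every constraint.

route=shift 3, drill=shift 2, polish=shift 2, anneal=shift 1, press=shift 1, weld=shift 4, bend=shift 3

Checking: press(shift 1) before drill(shift 2); bend(shift 3) before weld(shift 4); anneal(shift 1) before weld(shift 4); anneal(shift 1) before drill(shift 2); bend(shift 3) != drill(shift 2); anneal(shift 1) != weld(shift 4); anneal(shift 1) != drill(shift 2); bend(shift 3) != press(shift 1); max 2 per shift (cap 2).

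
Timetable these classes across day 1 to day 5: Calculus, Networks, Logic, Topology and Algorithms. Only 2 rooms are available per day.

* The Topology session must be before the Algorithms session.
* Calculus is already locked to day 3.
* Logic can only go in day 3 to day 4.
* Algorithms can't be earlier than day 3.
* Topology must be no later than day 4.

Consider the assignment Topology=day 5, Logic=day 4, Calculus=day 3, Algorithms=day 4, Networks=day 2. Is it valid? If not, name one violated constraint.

No. The Topology session must be before the Algorithms session is not satisfied.

Algorithms can't be earlier than day 3 — holds.
Topology must be no later than day 4 — violated.
Logic can only go in day 3 to day 4 — holds.
The Topology session must be before the Algorithms session — violated.
Only 2 rooms are available per day — holds.
Calculus is already locked to day 3 — holds.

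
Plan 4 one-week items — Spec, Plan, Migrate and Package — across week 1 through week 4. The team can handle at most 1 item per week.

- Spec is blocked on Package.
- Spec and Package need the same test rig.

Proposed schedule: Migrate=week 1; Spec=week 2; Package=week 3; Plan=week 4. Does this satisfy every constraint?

Invalid. Spec is blocked on Package.

Spec is blocked on Package — violated.
The team can handle at most 1 item per week — holds.
Spec and Package need the same test rig — holds.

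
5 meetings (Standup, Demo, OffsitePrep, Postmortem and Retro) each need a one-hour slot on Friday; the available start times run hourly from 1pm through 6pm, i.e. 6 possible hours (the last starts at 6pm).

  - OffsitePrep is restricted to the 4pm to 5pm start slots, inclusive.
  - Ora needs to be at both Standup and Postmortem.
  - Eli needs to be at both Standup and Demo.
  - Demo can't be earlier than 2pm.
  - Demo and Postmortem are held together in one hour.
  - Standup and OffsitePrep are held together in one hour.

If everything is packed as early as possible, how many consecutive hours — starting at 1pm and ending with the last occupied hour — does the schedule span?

4 hours

OffsitePrep can't be placed before 4pm — that is hour 4 counting from 1pm — so the schedule must run through at least 4 hours.
4 works (last occupied hour: 4pm): for example Demo in 2pm, OffsitePrep in 4pm, Retro in 1pm, Postmortem in 2pm, Standup in 4pm.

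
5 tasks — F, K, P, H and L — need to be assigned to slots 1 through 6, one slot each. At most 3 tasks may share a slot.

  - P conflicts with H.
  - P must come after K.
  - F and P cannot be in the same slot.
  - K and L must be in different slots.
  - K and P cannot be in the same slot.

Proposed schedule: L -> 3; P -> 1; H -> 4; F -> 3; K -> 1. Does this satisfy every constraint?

K and L must be in different slots — holds.
At most 3 tasks may share a slot — holds.
F and P cannot be in the same slot — holds.
P must come after K — violated.
K and P cannot be in the same slot — violated.
P conflicts with H — holds.

No — it violates: K and P cannot be in the same slot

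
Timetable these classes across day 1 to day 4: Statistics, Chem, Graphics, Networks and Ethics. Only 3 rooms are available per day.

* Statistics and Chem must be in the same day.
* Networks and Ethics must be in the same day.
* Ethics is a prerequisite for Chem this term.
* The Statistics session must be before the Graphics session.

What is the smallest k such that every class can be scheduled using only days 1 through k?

The precedence chain requires at least 3 distinct days.
With at most 3 per day and 5 classes, at least 2 days are needed.
3 works (last occupied day: day 3): for example Networks in day 1; Statistics in day 2; Graphics in day 3; Chem in day 2; Ethics in day 1.

3 days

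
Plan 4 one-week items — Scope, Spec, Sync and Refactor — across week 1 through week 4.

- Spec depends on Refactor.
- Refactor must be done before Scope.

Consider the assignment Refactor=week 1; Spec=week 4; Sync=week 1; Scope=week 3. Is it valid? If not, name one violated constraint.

Spec depends on Refactor — holds.
Refactor must be done before Scope — holds.

Valid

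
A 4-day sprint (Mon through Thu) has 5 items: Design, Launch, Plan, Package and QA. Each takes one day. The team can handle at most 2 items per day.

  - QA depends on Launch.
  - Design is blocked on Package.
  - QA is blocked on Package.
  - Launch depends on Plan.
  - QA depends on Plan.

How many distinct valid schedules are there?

Splitting on Design: it can be Tue (4), Wed (8), Thu (11). Listing each branch's schedules as (Launch, Plan, Package, QA):
Design=Tue: (Tue,Mon,Mon,Wed) (Tue,Mon,Mon,Thu) (Wed,Mon,Mon,Thu) (Wed,Tue,Mon,Thu) — 4.
Design=Wed: (Tue,Mon,Mon,Wed) (Tue,Mon,Mon,Thu) (Tue,Mon,Tue,Wed) (Tue,Mon,Tue,Thu) (Wed,Mon,Mon,Thu) (Wed,Mon,Tue,Thu) (Wed,Tue,Mon,Thu) (Wed,Tue,Tue,Thu) — 8.
Design=Thu: (Tue,Mon,Mon,Wed) (Tue,Mon,Mon,Thu) (Tue,Mon,Tue,Wed) (Tue,Mon,Tue,Thu) (Tue,Mon,Wed,Thu) (Wed,Mon,Mon,Thu) (Wed,Mon,Tue,Thu) (Wed,Mon,Wed,Thu) (Wed,Tue,Mon,Thu) (Wed,Tue,Tue,Thu) (Wed,Tue,Wed,Thu) — 11.
Summing: 4 + 8 + 11 = 23.

23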